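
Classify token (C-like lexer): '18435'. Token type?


Pattern: digits only
Type: INTEGER_LITERAL


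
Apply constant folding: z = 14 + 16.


14 + 16 = 30 at compile time
Optimized: z = 30


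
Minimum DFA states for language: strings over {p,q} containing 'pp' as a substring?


KMP-style automaton: 2 progress states + 1 absorbing accept = 3
Minimal DFA: 3 states


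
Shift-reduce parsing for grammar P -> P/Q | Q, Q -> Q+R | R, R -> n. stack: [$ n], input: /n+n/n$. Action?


'n' on top is the handle for R -> n
Action: reduce (R -> n)


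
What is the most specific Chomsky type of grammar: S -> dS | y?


Right-linear: every RHS is a terminal or a terminal followed by one nonterminal
Classification: Type 3 (Regular)


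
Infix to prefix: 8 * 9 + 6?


left-to-right (same/higher precedence on left): tree is (+ (* 8 9) 6)
Prefix: + * 8 9 6


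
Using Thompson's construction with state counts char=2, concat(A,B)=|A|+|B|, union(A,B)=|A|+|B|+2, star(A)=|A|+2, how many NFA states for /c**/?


Syntax tree has 1 char leaf(s), 0 union(s), 2 star(s)
chars contribute 1×2 = 2; each union adds +2; each star adds +2
Total: 2 + 0 + 4 = 6 states


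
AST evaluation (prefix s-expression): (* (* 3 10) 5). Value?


Evaluate inner: (* 3 10) = 30
Evaluate root: (* 30 5) = 150
Result: 150


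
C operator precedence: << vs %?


'%' is multiplicative (level 10); '<<' is shift (level 8)
Higher level binds tighter
'%' has higher precedence than '<<'


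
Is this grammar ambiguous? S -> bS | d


right-linear, alternatives start with distinct terminals 'b' vs 'd': unique leftmost derivation
Unambiguous


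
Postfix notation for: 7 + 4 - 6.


Left to right (same or higher precedence on left)
Postfix: 7 4 + 6 -


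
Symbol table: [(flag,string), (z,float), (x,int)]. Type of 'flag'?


Lookup 'flag' → type string


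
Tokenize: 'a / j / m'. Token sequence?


Scan left to right, longest-match per lexeme
Tokens: ID(a), OP(/), ID(j), OP(/), ID(m)


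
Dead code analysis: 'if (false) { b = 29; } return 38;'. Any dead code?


condition is constant false, so the whole block is unreachable
Dead: 'if (false) { b = 29; }'


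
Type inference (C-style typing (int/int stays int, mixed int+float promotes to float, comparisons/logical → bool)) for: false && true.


Operand types: bool && bool
Rule: logical operators take bool operands and yield bool
Result type: bool


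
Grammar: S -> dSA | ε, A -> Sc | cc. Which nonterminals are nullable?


A nonterminal is nullable iff some alternative derives ε (directly, or every symbol in it is nullable)
Nullable: {S}


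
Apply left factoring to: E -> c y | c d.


Common prefix: 'c'
Factored: E -> c E', E' -> y | d


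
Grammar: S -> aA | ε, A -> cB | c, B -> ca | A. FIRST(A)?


Per alternative of A: FIRST(cB) = {c}; FIRST(c) = {c}
FIRST(A) = {c}


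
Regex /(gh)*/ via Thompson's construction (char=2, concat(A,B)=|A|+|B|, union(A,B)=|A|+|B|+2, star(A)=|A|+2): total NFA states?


Syntax tree has 2 char leaf(s), 0 union(s), 1 star(s)
chars contribute 2×2 = 4; each union adds +2; each star adds +2
Total: 4 + 0 + 2 = 6 states


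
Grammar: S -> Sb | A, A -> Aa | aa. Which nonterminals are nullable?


A nonterminal is nullable iff some alternative derives ε (directly, or every symbol in it is nullable)
Nullable: {}


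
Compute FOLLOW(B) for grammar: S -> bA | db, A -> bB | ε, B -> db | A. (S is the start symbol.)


$ ∈ FOLLOW(S). For each A -> αBβ: add FIRST(β)\{ε} to FOLLOW(B); if β nullable, add FOLLOW(A).
FOLLOW(B) = {$}


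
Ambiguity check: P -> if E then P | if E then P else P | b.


dangling else: 'if E then if E then b else b' parses two ways
Ambiguous


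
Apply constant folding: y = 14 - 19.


14 - 19 = -5 at compile time
Optimized: y = -5


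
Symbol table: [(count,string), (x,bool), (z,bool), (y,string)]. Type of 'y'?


Lookup 'y' → type string


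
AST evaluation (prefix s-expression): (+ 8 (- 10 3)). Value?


Evaluate inner: (- 10 3) = 7
Evaluate root: (+ 8 7) = 15
Result: 15


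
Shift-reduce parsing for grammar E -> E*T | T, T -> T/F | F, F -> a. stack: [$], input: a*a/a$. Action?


no handle on stack; shift 'a'
Action: shift


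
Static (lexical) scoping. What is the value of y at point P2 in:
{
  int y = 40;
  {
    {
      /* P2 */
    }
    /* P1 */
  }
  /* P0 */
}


P2's block does not declare y; resolves to the enclosing declaration at depth 0
y = 40


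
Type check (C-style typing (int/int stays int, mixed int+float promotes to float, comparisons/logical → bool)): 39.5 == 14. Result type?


Operand types: float == int
Rule: comparison yields bool
Result type: bool


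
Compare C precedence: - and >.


'-' is additive (level 9); '>' is relational (level 7)
Higher level binds tighter
'-' has higher precedence than '>'


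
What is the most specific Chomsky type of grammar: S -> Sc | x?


Left-linear: every RHS is a terminal or one nonterminal followed by a terminal
Classification: Type 3 (Regular)


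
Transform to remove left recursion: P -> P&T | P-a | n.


Left-recursive alternatives: P&T, P-a; non-recursive: n
Introduce P': P -> nP', P' -> &TP' | -aP' | ε


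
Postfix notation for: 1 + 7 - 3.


Left to right (same or higher precedence on left)
Postfix: 1 7 + 3 -


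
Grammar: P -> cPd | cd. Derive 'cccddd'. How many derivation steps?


Derivation: P => cPd => ccPdd => cccddd
Steps: 3


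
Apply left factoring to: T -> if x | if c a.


Common prefix: 'if'
Factored: T -> if T', T' -> x | c a


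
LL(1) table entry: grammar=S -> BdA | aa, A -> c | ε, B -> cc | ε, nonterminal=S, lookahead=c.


For [S, c]: 'c' ∈ FIRST(BdA)
Entry: S -> BdA


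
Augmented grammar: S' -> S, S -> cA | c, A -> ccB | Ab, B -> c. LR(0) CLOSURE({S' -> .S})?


Start: S' -> .S
For each item with dot before a nonterminal B, add B -> .γ for every B-production
Closure: [S' -> .S, S -> .cA, S -> .c]


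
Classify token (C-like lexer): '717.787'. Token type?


Pattern: digits with a decimal point
Type: FLOAT_LITERAL


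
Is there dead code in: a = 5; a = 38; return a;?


first assignment to a is overwritten before any read
Dead: 'a = 5'


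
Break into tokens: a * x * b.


Scan left to right, longest-match per lexeme
Tokens: ID(a), OP(*), ID(x), OP(*), ID(b)


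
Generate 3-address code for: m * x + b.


Break into single-operator statements:
t1 = m * x
t2 = t1 + b


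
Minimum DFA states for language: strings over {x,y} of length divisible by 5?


Track length mod 5: states 0..4, accept at 0
Minimal DFA: 5 states


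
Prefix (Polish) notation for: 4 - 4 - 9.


left-to-right (same/higher precedence on left): tree is (- (- 4 4) 9)
Prefix: - - 4 4 9


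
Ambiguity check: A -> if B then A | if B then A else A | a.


dangling else: 'if B then if B then a else a' parses two ways
Ambiguous


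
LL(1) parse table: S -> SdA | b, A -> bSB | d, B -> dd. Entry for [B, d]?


For [B, d]: 'd' ∈ FIRST(dd)
Entry: B -> dd


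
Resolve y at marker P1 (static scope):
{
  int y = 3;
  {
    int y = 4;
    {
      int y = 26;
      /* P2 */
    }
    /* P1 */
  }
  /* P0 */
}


y declared in the same block as P1
y = 4


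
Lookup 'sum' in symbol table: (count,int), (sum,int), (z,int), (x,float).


Lookup 'sum' → type int


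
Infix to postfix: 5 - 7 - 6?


Left to right (same or higher precedence on left)
Postfix: 5 7 - 6 -


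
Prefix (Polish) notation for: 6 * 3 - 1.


left-to-right (same/higher precedence on left): tree is (- (* 6 3) 1)
Prefix: - * 6 3 1


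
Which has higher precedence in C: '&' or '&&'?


'&' is bitwise AND (level 5); '&&' is logical AND (level 2)
Higher level binds tighter
'&' has higher precedence than '&&'


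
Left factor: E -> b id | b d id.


Common prefix: 'b'
Factored: E -> b E', E' -> id | d id


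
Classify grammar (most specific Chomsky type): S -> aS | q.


Right-linear: every RHS is a terminal or a terminal followed by one nonterminal
Classification: Type 3 (Regular)


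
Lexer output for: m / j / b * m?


Scan left to right, longest-match per lexeme
Tokens: ID(m), OP(/), ID(j), OP(/), ID(b), OP(*), ID(m)


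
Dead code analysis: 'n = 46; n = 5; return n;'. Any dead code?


first assignment to n is overwritten before any read
Dead: 'n = 46'


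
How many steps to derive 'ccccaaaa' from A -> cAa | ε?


Derivation: A => cAa => ccAaa => cccAaaa => ccccAaaaa => ccccaaaa
Steps: 5


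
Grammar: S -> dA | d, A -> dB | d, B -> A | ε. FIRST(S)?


Per alternative of S: FIRST(dA) = {d}; FIRST(d) = {d}
FIRST(S) = {d}


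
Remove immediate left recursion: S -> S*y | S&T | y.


Left-recursive alternatives: S*y, S&T; non-recursive: y
Introduce S': S -> yS', S' -> *yS' | &TS' | ε


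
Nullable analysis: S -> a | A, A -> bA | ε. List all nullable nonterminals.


A nonterminal is nullable iff some alternative derives ε (directly, or every symbol in it is nullable)
Nullable: {A, S}


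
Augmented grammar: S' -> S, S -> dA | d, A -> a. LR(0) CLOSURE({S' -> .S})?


Start: S' -> .S
For each item with dot before a nonterminal B, add B -> .γ for every B-production
Closure: [S' -> .S, S -> .dA, S -> .d]


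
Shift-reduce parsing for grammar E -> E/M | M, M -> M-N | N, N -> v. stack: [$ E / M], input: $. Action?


handle 'E/M' on top; lookahead ∈ FOLLOW(E) = {/, $}
Action: reduce (E -> E/M)


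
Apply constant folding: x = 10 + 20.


10 + 20 = 30 at compile time
Optimized: x = 30


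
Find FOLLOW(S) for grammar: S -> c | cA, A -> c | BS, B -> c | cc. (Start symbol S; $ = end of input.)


$ ∈ FOLLOW(S). For each A -> αBβ: add FIRST(β)\{ε} to FOLLOW(B); if β nullable, add FOLLOW(A).
FOLLOW(S) = {$}


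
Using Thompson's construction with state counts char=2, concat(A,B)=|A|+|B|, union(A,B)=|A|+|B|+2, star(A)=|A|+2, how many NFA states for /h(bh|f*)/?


Syntax tree has 4 char leaf(s), 1 union(s), 1 star(s)
chars contribute 4×2 = 8; each union adds +2; each star adds +2
Total: 8 + 2 + 2 = 12 states


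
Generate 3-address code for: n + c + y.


Break into single-operator statements:
t1 = n + c
t2 = t1 + y


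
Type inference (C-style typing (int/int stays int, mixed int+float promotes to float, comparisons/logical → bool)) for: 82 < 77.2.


Operand types: int < float
Rule: comparison yields bool
Result type: bool


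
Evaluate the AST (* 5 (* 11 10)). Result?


Evaluate inner: (* 11 10) = 110
Evaluate root: (* 5 110) = 550
Result: 550


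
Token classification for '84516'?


Pattern: digits only
Type: INTEGER_LITERAL


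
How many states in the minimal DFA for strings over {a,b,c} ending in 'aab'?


Track the longest suffix of input matching a prefix of 'aab': 4 classes (prefixes of length 0..3)
Minimal DFA: 4 states


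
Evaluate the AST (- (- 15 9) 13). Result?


Evaluate inner: (- 15 9) = 6
Evaluate root: (- 6 13) = -7
Result: -7


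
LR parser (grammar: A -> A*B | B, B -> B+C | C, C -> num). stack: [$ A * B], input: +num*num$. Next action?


'+' can extend B; shift to build B -> B+C
Action: shift


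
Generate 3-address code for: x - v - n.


Break into single-operator statements:
t1 = x - v
t2 = t1 - n


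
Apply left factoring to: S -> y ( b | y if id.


Common prefix: 'y'
Factored: S -> y S', S' -> ( b | if id


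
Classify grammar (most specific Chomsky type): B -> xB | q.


Right-linear: every RHS is a terminal or a terminal followed by one nonterminal
Classification: Type 3 (Regular)


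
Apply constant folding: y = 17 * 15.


17 * 15 = 255 at compile time
Optimized: y = 255


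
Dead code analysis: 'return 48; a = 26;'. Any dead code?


statement follows a return and is unreachable
Dead: 'a = 26'


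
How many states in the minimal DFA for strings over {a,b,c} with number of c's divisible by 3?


Track (count of c) mod 3: states 0..2, accept at 0
Minimal DFA: 3 states


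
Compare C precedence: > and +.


'+' is additive (level 9); '>' is relational (level 7)
Higher level binds tighter
'+' has higher precedence than '>'


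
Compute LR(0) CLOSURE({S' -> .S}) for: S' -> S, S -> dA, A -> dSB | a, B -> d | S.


Start: S' -> .S
For each item with dot before a nonterminal B, add B -> .γ for every B-production
Closure: [S' -> .S, S -> .dA]


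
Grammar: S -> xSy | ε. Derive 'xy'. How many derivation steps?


Derivation: S => xSy => xy
Steps: 2


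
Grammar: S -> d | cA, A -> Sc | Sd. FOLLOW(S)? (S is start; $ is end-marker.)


$ ∈ FOLLOW(S). For each A -> αBβ: add FIRST(β)\{ε} to FOLLOW(B); if β nullable, add FOLLOW(A).
FOLLOW(S) = {$, c, d}


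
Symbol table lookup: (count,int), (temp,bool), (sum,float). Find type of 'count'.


Lookup 'count' → type int


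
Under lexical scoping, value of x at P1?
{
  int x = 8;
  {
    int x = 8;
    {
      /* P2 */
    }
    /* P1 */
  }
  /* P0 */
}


x declared in the same block as P1
x = 8


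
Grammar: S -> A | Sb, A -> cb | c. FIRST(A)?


Per alternative of A: FIRST(cb) = {c}; FIRST(c) = {c}
FIRST(A) = {c}


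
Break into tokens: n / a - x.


Scan left to right, longest-match per lexeme
Tokens: ID(n), OP(/), ID(a), OP(-), ID(x)


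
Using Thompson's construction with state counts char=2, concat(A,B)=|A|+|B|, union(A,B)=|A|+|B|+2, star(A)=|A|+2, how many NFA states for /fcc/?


Syntax tree has 3 char leaf(s), 0 union(s), 0 star(s)
chars contribute 3×2 = 6; each union adds +2; each star adds +2
Total: 6 + 0 + 0 = 6 states


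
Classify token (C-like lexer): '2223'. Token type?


Pattern: digits only
Type: INTEGER_LITERAL


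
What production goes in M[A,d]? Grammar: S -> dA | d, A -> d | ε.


For [A, d]: 'd' ∈ FIRST(d)
Entry: A -> d


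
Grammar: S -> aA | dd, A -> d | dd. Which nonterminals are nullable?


A nonterminal is nullable iff some alternative derives ε (directly, or every symbol in it is nullable)
Nullable: {}


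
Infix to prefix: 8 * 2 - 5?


left-to-right (same/higher precedence on left): tree is (- (* 8 2) 5)
Prefix: - * 8 2 5


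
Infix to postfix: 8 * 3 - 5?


Left to right (same or higher precedence on left)
Postfix: 8 3 * 5 -


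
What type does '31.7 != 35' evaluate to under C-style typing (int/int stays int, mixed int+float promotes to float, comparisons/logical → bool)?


Operand types: float != int
Rule: comparison yields bool
Result type: bool


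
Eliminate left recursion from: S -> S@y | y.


Left-recursive alternatives: S@y; non-recursive: y
Introduce S': S -> yS', S' -> @yS' | ε


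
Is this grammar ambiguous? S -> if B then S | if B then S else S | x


dangling else: 'if B then if B then x else x' parses two ways
Ambiguous


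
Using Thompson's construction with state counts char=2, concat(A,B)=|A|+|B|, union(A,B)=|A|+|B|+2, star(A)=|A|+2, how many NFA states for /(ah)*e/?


Syntax tree has 3 char leaf(s), 0 union(s), 1 star(s)
chars contribute 3×2 = 6; each union adds +2; each star adds +2
Total: 6 + 0 + 2 = 8 states


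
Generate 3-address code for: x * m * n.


Break into single-operator statements:
t1 = x * m
t2 = t1 * n


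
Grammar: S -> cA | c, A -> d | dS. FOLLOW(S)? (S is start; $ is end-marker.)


$ ∈ FOLLOW(S). For each A -> αBβ: add FIRST(β)\{ε} to FOLLOW(B); if β nullable, add FOLLOW(A).
FOLLOW(S) = {$}


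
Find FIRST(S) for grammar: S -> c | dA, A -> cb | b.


Per alternative of S: FIRST(c) = {c}; FIRST(dA) = {d}
FIRST(S) = {c, d}


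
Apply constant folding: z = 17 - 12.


17 - 12 = 5 at compile time
Optimized: z = 5


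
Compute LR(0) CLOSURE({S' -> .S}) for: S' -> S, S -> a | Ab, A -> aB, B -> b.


Start: S' -> .S
For each item with dot before a nonterminal B, add B -> .γ for every B-production
Closure: [S' -> .S, S -> .a, S -> .Ab, A -> .aB]


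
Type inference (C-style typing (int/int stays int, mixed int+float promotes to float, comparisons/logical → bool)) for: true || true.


Operand types: bool || bool
Rule: logical operators take bool operands and yield bool
Result type: bool


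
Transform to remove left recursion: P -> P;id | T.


Left-recursive alternatives: P;id; non-recursive: T
Introduce P': P -> TP', P' -> ;idP' | ε


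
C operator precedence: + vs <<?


'+' is additive (level 9); '<<' is shift (level 8)
Higher level binds tighter
'+' has higher precedence than '<<'


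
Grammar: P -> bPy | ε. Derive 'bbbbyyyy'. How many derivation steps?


Derivation: P => bPy => bbPyy => bbbPyyy => bbbbPyyyy => bbbbyyyy
Steps: 5


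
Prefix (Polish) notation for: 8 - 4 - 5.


left-to-right (same/higher precedence on left): tree is (- (- 8 4) 5)
Prefix: - - 8 4 5


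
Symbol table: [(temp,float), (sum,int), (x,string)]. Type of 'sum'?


Lookup 'sum' → type int


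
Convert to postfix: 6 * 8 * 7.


Left to right (same or higher precedence on left)
Postfix: 6 8 * 7 *


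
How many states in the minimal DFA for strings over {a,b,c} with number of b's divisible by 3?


Track (count of b) mod 3: states 0..2, accept at 0
Minimal DFA: 3 states


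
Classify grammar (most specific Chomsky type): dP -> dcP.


LHS has context (more than one symbol) and |LHS| ≤ |RHS|
Classification: Type 1 (Context-Sensitive)


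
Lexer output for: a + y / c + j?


Scan left to right, longest-match per lexeme
Tokens: ID(a), OP(+), ID(y), OP(/), ID(c), OP(+), ID(j)


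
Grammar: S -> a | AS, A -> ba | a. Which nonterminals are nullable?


A nonterminal is nullable iff some alternative derives ε (directly, or every symbol in it is nullable)
Nullable: {}


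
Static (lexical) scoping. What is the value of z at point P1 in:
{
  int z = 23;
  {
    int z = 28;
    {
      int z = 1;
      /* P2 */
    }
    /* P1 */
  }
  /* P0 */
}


z declared in the same block as P1
z = 28


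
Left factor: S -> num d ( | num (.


Common prefix: 'num'
Factored: S -> num S', S' -> d ( | (


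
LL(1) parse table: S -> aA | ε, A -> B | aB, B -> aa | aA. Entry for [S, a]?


For [S, a]: 'a' ∈ FIRST(aA)
Entry: S -> aA


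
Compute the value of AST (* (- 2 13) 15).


Evaluate inner: (- 2 13) = -11
Evaluate root: (* -11 15) = -165
Result: -165


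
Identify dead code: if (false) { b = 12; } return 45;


condition is constant false, so the whole block is unreachable
Dead: 'if (false) { b = 12; }'


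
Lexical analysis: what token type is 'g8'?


Pattern: letter/underscore followed by alphanumerics, not a keyword
Type: IDENTIFIER


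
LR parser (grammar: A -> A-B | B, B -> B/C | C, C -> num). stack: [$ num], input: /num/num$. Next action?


'num' on top is the handle for C -> num
Action: reduce (C -> num)


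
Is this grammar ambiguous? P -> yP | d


right-linear, alternatives start with distinct terminals 'y' vs 'd': unique leftmost derivation
Unambiguous


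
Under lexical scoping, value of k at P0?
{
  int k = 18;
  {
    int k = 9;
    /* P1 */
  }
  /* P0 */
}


k declared in the same block as P0
k = 18


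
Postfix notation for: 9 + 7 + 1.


Left to right (same or higher precedence on left)
Postfix: 9 7 + 1 +


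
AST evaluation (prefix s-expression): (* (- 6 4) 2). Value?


Evaluate inner: (- 6 4) = 2
Evaluate root: (* 2 2) = 4
Result: 4


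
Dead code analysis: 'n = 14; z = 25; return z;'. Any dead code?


n is assigned but never read
Dead: 'n = 14'


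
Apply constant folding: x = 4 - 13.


4 - 13 = -9 at compile time
Optimized: x = -9


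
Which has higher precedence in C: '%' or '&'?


'%' is multiplicative (level 10); '&' is bitwise AND (level 5)
Higher level binds tighter
'%' has higher precedence than '&'


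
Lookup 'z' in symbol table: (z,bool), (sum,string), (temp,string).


Lookup 'z' → type bool


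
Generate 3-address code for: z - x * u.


Break into single-operator statements:
t1 = x * u
t2 = z - t1


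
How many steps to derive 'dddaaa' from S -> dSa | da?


Derivation: S => dSa => ddSaa => dddaaa
Steps: 3


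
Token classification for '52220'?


Pattern: digits only
Type: INTEGER_LITERAL


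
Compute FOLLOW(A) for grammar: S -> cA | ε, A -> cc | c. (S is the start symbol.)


$ ∈ FOLLOW(S). For each A -> αBβ: add FIRST(β)\{ε} to FOLLOW(B); if β nullable, add FOLLOW(A).
FOLLOW(A) = {$}


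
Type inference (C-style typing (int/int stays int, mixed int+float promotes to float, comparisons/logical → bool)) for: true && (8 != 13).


Operand types: bool && bool
Rule: logical operators take bool operands and yield bool
Result type: bool


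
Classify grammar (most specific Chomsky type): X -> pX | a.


Right-linear: every RHS is a terminal or a terminal followed by one nonterminal
Classification: Type 3 (Regular)


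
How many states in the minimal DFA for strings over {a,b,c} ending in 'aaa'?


Track the longest suffix of input matching a prefix of 'aaa': 4 classes (prefixes of length 0..3)
Minimal DFA: 4 states


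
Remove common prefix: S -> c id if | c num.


Common prefix: 'c'
Factored: S -> c S', S' -> id if | num


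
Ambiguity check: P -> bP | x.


right-linear, alternatives start with distinct terminals 'b' vs 'x': unique leftmost derivation
Unambiguous


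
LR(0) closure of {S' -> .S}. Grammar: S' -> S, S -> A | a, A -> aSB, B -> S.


Start: S' -> .S
For each item with dot before a nonterminal B, add B -> .γ for every B-production
Closure: [S' -> .S, S -> .A, S -> .a, A -> .aSB]


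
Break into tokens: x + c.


Scan left to right, longest-match per lexeme
Tokens: ID(x), OP(+), ID(c)


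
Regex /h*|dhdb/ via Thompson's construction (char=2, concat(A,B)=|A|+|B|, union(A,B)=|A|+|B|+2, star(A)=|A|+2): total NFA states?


Syntax tree has 5 char leaf(s), 1 union(s), 1 star(s)
chars contribute 5×2 = 10; each union adds +2; each star adds +2
Total: 10 + 2 + 2 = 14 states


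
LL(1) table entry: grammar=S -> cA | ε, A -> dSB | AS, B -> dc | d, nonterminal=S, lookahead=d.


For [S, d]: ε is nullable and 'd' ∈ FOLLOW(S)
Entry: S -> ε


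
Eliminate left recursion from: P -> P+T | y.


Left-recursive alternatives: P+T; non-recursive: y
Introduce P': P -> yP', P' -> +TP' | ε


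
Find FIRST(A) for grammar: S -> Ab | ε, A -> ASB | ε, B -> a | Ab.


Per alternative of A: FIRST(ASB) = {a, b}; FIRST(ε) = {ε}
FIRST(A) = {a, b, ε}


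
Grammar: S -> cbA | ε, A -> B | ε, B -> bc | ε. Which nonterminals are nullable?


A nonterminal is nullable iff some alternative derives ε (directly, or every symbol in it is nullable)
Nullable: {A, B, S}


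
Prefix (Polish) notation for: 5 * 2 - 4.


left-to-right (same/higher precedence on left): tree is (- (* 5 2) 4)
Prefix: - * 5 2 4


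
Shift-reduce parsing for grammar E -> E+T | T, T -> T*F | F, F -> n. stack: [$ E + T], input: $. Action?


handle 'E+T' on top; lookahead ∈ FOLLOW(E) = {+, $}
Action: reduce (E -> E+T)


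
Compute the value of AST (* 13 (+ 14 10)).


Evaluate inner: (+ 14 10) = 24
Evaluate root: (* 13 24) = 312
Result: 312


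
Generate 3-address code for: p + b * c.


Break into single-operator statements:
t1 = b * c
t2 = p + t1


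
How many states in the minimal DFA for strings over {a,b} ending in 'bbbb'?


Track the longest suffix of input matching a prefix of 'bbbb': 5 classes (prefixes of length 0..4)
Minimal DFA: 5 states


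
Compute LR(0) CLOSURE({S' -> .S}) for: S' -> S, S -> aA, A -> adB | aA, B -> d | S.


Start: S' -> .S
For each item with dot before a nonterminal B, add B -> .γ for every B-production
Closure: [S' -> .S, S -> .aA]


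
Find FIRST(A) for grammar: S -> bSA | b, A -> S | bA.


Per alternative of A: FIRST(S) = {b}; FIRST(bA) = {b}
FIRST(A) = {b}


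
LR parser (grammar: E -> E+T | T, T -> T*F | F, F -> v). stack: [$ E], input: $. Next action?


start symbol E on stack, input exhausted
Action: accept


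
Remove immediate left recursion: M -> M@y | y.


Left-recursive alternatives: M@y; non-recursive: y
Introduce M': M -> yM', M' -> @yM' | ε


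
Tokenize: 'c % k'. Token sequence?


Scan left to right, longest-match per lexeme
Tokens: ID(c), OP(%), ID(k)


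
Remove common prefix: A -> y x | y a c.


Common prefix: 'y'
Factored: A -> y A', A' -> x | a c


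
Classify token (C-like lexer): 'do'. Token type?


Pattern: reserved word
Type: KEYWORD


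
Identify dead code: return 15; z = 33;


statement follows a return and is unreachable
Dead: 'z = 33'


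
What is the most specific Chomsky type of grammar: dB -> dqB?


LHS has context (more than one symbol) and |LHS| ≤ |RHS|
Classification: Type 1 (Context-Sensitive)


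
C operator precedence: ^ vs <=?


'<=' is relational (level 7); '^' is bitwise XOR (level 4)
Higher level binds tighter
'<=' has higher precedence than '^'


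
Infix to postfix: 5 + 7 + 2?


Left to right (same or higher precedence on left)
Postfix: 5 7 + 2 +


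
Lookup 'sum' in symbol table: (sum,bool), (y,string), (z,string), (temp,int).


Lookup 'sum' → type bool


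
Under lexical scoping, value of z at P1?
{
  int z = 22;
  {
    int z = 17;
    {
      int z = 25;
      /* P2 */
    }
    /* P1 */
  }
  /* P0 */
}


z declared in the same block as P1
z = 17


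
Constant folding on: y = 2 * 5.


2 * 5 = 10 at compile time
Optimized: y = 10


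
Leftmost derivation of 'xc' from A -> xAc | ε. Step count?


Derivation: A => xAc => xc
Steps: 2


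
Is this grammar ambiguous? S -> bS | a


right-linear, alternatives start with distinct terminals 'b' vs 'a': unique leftmost derivation
Unambiguous


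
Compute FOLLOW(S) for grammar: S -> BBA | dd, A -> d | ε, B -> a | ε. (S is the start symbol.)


$ ∈ FOLLOW(S). For each A -> αBβ: add FIRST(β)\{ε} to FOLLOW(B); if β nullable, add FOLLOW(A).
FOLLOW(S) = {$}


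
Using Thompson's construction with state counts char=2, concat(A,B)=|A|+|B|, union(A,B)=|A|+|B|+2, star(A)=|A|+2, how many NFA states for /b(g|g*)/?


Syntax tree has 3 char leaf(s), 1 union(s), 1 star(s)
chars contribute 3×2 = 6; each union adds +2; each star adds +2
Total: 6 + 2 + 2 = 10 states


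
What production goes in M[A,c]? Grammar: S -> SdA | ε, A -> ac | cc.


For [A, c]: 'c' ∈ FIRST(cc)
Entry: A -> cc


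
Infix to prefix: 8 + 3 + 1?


left-to-right (same/higher precedence on left): tree is (+ (+ 8 3) 1)
Prefix: + + 8 3 1


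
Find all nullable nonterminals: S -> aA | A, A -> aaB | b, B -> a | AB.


A nonterminal is nullable iff some alternative derives ε (directly, or every symbol in it is nullable)
Nullable: {}


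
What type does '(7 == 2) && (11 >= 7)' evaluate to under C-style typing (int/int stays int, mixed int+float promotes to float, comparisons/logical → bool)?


Operand types: bool && bool
Rule: logical operators take bool operands and yield bool
Result type: bool


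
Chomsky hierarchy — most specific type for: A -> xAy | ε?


Single nonterminal LHS, but x^n y^n is not regular
Classification: Type 2 (Context-Free)


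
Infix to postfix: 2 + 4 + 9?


Left to right (same or higher precedence on left)
Postfix: 2 4 + 9 +


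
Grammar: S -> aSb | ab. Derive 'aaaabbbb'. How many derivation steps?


Derivation: S => aSb => aaSbb => aaaSbbb => aaaabbbb
Steps: 4


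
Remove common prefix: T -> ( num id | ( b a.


Common prefix: '('
Factored: T -> ( T', T' -> num id | b a


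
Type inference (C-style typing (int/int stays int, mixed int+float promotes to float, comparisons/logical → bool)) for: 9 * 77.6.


Operand types: int * float
Rule: mixed int/float promotes to float; int/int stays int
Result type: float


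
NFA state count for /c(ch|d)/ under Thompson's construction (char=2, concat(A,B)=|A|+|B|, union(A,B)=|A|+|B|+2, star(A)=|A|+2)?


Syntax tree has 4 char leaf(s), 1 union(s), 0 star(s)
chars contribute 4×2 = 8; each union adds +2; each star adds +2
Total: 8 + 2 + 0 = 10 states


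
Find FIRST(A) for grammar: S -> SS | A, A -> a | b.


Per alternative of A: FIRST(a) = {a}; FIRST(b) = {b}
FIRST(A) = {a, b}


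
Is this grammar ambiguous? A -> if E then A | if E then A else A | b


dangling else: 'if E then if E then b else b' parses two ways
Ambiguous


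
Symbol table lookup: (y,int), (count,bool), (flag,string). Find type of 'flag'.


Lookup 'flag' → type string


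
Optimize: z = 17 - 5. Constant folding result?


17 - 5 = 12 at compile time
Optimized: z = 12


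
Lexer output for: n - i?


Scan left to right, longest-match per lexeme
Tokens: ID(n), OP(-), ID(i)


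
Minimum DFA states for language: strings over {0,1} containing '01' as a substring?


KMP-style automaton: 2 progress states + 1 absorbing accept = 3
Minimal DFA: 3 states


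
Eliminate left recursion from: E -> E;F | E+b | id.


Left-recursive alternatives: E;F, E+b; non-recursive: id
Introduce E': E -> idE', E' -> ;FE' | +bE' | ε


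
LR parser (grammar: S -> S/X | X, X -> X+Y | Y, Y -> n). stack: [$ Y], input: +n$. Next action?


'Y' (not preceded by X+) is the handle for X -> Y
Action: reduce (X -> Y)


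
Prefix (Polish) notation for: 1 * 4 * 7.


left-to-right (same/higher precedence on left): tree is (* (* 1 4) 7)
Prefix: * * 1 4 7


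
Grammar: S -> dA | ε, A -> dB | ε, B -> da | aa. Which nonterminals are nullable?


A nonterminal is nullable iff some alternative derives ε (directly, or every symbol in it is nullable)
Nullable: {A, S}


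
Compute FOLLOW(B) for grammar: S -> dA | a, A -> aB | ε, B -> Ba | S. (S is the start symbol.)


$ ∈ FOLLOW(S). For each A -> αBβ: add FIRST(β)\{ε} to FOLLOW(B); if β nullable, add FOLLOW(A).
FOLLOW(B) = {$, a}


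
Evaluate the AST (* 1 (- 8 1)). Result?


Evaluate inner: (- 8 1) = 7
Evaluate root: (* 1 7) = 7
Result: 7


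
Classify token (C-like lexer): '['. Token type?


Pattern: delimiter/punctuation
Type: PUNCTUATION


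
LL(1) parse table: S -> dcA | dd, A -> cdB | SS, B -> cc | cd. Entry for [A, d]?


For [A, d]: 'd' ∈ FIRST(SS)
Entry: A -> SS


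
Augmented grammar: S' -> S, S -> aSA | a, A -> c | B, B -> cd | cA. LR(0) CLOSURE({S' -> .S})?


Start: S' -> .S
For each item with dot before a nonterminal B, add B -> .γ for every B-production
Closure: [S' -> .S, S -> .aSA, S -> .a]


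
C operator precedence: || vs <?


'<' is relational (level 7); '||' is logical OR (level 1)
Higher level binds tighter
'<' has higher precedence than '||'


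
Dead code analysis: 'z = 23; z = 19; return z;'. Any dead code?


first assignment to z is overwritten before any read
Dead: 'z = 23'


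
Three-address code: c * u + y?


Break into single-operator statements:
t1 = c * u
t2 = t1 + y


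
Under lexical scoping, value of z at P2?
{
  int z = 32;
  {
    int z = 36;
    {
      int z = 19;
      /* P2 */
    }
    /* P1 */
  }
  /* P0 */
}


z declared in the same block as P2
z = 19


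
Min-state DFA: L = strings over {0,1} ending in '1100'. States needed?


Track the longest suffix of input matching a prefix of '1100': 5 classes (prefixes of length 0..4)
Minimal DFA: 5 states


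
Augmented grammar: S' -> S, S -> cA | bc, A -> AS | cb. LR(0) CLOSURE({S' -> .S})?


Start: S' -> .S
For each item with dot before a nonterminal B, add B -> .γ for every B-production
Closure: [S' -> .S, S -> .cA, S -> .bc]


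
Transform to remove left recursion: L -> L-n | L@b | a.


Left-recursive alternatives: L-n, L@b; non-recursive: a
Introduce L': L -> aL', L' -> -nL' | @bL' | ε


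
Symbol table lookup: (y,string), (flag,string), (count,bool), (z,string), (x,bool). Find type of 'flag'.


Lookup 'flag' → type string


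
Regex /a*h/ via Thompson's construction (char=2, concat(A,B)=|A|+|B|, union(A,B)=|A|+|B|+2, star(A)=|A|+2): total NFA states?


Syntax tree has 2 char leaf(s), 0 union(s), 1 star(s)
chars contribute 2×2 = 4; each union adds +2; each star adds +2
Total: 4 + 0 + 2 = 6 states


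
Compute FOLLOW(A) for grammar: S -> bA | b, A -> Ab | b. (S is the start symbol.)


$ ∈ FOLLOW(S). For each A -> αBβ: add FIRST(β)\{ε} to FOLLOW(B); if β nullable, add FOLLOW(A).
FOLLOW(A) = {$, b}


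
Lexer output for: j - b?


Scan left to right, longest-match per lexeme
Tokens: ID(j), OP(-), ID(b)


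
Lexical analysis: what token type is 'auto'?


Pattern: reserved word
Type: KEYWORD


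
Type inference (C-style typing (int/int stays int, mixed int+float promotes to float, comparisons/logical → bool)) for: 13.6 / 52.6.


Operand types: float / float
Rule: mixed int/float promotes to float; int/int stays int
Result type: float


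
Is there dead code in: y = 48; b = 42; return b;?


y is assigned but never read
Dead: 'y = 48'


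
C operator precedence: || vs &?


'&' is bitwise AND (level 5); '||' is logical OR (level 1)
Higher level binds tighter
'&' has higher precedence than '||'


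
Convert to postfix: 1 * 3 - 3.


Left to right (same or higher precedence on left)
Postfix: 1 3 * 3 -


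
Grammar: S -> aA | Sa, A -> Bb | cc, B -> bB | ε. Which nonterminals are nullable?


A nonterminal is nullable iff some alternative derives ε (directly, or every symbol in it is nullable)
Nullable: {B}


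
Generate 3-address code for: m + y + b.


Break into single-operator statements:
t1 = m + y
t2 = t1 + b


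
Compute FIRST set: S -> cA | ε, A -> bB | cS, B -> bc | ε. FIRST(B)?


Per alternative of B: FIRST(bc) = {b}; FIRST(ε) = {ε}
FIRST(B) = {b, ε}


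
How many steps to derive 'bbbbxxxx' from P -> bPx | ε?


Derivation: P => bPx => bbPxx => bbbPxxx => bbbbPxxxx => bbbbxxxx
Steps: 5


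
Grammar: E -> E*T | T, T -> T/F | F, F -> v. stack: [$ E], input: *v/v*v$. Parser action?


shift '*' to continue E -> E*T
Action: shift


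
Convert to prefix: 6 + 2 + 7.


left-to-right (same/higher precedence on left): tree is (+ (+ 6 2) 7)
Prefix: + + 6 2 7


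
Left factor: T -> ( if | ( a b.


Common prefix: '('
Factored: T -> ( T', T' -> if | a b


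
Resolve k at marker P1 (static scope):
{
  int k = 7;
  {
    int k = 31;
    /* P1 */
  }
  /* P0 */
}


k declared in the same block as P1
k = 31


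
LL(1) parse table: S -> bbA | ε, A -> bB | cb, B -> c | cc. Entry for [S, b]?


For [S, b]: 'b' ∈ FIRST(bbA)
Entry: S -> bbA


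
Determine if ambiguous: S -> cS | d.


right-linear, alternatives start with distinct terminals 'c' vs 'd': unique leftmost derivation
Unambiguous


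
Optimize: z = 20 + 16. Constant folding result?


20 + 16 = 36 at compile time
Optimized: z = 36


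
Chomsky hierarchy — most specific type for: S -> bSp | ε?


Single nonterminal LHS, but b^n p^n is not regular
Classification: Type 2 (Context-Free)


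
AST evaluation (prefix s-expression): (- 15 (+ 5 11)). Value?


Evaluate inner: (+ 5 11) = 16
Evaluate root: (- 15 16) = -1
Result: -1


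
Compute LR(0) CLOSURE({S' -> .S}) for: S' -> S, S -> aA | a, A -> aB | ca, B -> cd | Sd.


Start: S' -> .S
For each item with dot before a nonterminal B, add B -> .γ for every B-production
Closure: [S' -> .S, S -> .aA, S -> .a]


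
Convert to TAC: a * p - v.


Break into single-operator statements:
t1 = a * p
t2 = t1 - v


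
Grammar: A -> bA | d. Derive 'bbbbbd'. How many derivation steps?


Derivation: A => bA => bbA => bbbA => bbbbA => bbbbbA => bbbbbd
Steps: 6


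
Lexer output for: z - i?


Scan left to right, longest-match per lexeme
Tokens: ID(z), OP(-), ID(i)


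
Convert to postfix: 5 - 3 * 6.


* has higher precedence, evaluate 3*6 first
Postfix: 5 3 6 * -


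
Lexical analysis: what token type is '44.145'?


Pattern: digits with a decimal point
Type: FLOAT_LITERAL


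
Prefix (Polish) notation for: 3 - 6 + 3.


left-to-right (same/higher precedence on left): tree is (+ (- 3 6) 3)
Prefix: + - 3 6 3


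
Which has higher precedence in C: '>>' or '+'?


'+' is additive (level 9); '>>' is shift (level 8)
Higher level binds tighter
'+' has higher precedence than '>>'


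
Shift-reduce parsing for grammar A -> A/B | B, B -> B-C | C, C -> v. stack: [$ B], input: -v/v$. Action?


shift '-' to continue B -> B-C
Action: shift


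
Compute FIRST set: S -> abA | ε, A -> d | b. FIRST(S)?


Per alternative of S: FIRST(abA) = {a}; FIRST(ε) = {ε}
FIRST(S) = {a, ε}


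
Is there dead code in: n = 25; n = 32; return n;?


first assignment to n is overwritten before any read
Dead: 'n = 25'


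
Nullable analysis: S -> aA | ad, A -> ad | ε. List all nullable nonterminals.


A nonterminal is nullable iff some alternative derives ε (directly, or every symbol in it is nullable)
Nullable: {A}


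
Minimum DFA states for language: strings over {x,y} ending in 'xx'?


Track the longest suffix of input matching a prefix of 'xx': 3 classes (prefixes of length 0..2)
Minimal DFA: 3 states


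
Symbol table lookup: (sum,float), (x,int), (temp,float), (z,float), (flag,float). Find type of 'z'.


Lookup 'z' → type float


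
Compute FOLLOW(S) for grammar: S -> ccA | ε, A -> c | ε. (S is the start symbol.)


$ ∈ FOLLOW(S). For each A -> αBβ: add FIRST(β)\{ε} to FOLLOW(B); if β nullable, add FOLLOW(A).
FOLLOW(S) = {$}


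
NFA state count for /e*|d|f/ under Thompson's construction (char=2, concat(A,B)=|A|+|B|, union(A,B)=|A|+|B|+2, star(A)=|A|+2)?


Syntax tree has 3 char leaf(s), 2 union(s), 1 star(s)
chars contribute 3×2 = 6; each union adds +2; each star adds +2
Total: 6 + 4 + 2 = 12 states


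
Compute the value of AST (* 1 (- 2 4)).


Evaluate inner: (- 2 4) = -2
Evaluate root: (* 1 -2) = -2
Result: -2


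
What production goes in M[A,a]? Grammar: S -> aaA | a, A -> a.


For [A, a]: 'a' ∈ FIRST(a)
Entry: A -> a


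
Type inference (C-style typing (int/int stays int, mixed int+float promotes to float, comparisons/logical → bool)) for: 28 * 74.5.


Operand types: int * float
Rule: mixed int/float promotes to float; int/int stays int
Result type: float


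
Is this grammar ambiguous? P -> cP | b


right-linear, alternatives start with distinct terminals 'c' vs 'b': unique leftmost derivation
Unambiguous


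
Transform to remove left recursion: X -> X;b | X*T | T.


Left-recursive alternatives: X;b, X*T; non-recursive: T
Introduce X': X -> TX', X' -> ;bX' | *TX' | ε


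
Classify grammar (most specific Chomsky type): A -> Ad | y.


Left-linear: every RHS is a terminal or one nonterminal followed by a terminal
Classification: Type 3 (Regular)


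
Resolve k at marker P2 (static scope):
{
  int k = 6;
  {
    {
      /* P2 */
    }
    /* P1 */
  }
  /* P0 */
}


P2's block does not declare k; resolves to the enclosing declaration at depth 0
k = 6


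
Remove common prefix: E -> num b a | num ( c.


Common prefix: 'num'
Factored: E -> num E', E' -> b a | ( c


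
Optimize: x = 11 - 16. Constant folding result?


11 - 16 = -5 at compile time
Optimized: x = -5


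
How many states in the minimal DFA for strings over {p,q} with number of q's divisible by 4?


Track (count of q) mod 4: states 0..3, accept at 0
Minimal DFA: 4 states
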